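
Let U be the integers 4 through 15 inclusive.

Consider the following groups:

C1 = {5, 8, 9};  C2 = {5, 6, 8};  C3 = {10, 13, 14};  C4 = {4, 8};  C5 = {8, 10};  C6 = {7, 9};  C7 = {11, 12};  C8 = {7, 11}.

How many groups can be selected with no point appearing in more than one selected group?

4

C2, C3, C6, C7 are pairwise disjoint (C2={5,6,8}; C3={10,13,14}; C6={7,9}; C7={11,12}).
Every remaining group overlaps one of these, and no 5 of the listed groups are pairwise disjoint, so 4 is the maximum.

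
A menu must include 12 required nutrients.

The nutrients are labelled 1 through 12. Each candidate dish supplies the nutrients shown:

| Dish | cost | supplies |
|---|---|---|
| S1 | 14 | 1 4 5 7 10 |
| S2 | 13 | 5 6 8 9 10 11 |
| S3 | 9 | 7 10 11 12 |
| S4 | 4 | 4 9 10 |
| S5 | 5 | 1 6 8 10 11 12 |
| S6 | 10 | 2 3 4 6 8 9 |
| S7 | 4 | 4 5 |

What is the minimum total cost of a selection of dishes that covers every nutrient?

S3, S5, S6, S7 together cover every nutrient (S3 ∪ S5 ∪ S6 ∪ S7 = {1, 2, 3, 4, 5, 6, 7, 8, 9, 10, 11, 12}); total cost 9 + 5 + 10 + 4 = 28.
The greedy pick S5, S4, S7, S6, S3 costs 32; no covering selection beats 28.

28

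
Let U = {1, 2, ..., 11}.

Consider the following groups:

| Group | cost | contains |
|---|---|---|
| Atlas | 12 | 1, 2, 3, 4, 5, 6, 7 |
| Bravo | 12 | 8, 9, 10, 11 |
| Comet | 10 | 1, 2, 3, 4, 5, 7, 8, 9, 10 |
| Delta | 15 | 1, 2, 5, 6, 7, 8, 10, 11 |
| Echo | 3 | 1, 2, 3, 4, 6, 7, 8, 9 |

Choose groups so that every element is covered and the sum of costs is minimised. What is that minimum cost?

Delta, Echo together cover every element (Delta ∪ Echo = {1, 2, 3, 4, 5, 6, 7, 8, 9, 10, 11}); total cost 15 + 3 = 18.
The greedy pick Echo, Comet, Bravo costs 25; no covering selection beats 18.

18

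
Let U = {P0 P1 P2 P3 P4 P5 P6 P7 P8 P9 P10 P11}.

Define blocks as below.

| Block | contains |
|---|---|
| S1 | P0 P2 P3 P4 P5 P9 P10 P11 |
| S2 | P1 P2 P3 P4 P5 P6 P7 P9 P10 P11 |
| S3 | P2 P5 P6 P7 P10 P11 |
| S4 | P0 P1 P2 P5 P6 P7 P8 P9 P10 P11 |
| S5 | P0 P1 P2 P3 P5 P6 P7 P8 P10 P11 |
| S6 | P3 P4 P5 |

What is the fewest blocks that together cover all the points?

2

S1 and S4 together: S1 ∪ S4 = {P0, P1, P2, P3, P4, P5, P6, P7, P8, P9, P10, P11} — every point is covered.
No single block has all 12 points (the largest, S2, has 10), so 2 is optimal.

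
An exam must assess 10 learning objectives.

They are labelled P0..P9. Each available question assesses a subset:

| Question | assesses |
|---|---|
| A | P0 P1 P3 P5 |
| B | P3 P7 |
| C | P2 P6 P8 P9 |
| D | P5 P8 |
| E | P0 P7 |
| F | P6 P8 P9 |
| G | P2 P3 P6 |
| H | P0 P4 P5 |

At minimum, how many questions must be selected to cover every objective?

A and C and E and H together: A ∪ C ∪ E ∪ H = {P0, P1, P2, P3, P4, P5, P6, P7, P8, P9} — every objective is covered.
No 3 of the 8 questions cover everything (all 56 combinations miss at least one objective), so 4 is optimal.

4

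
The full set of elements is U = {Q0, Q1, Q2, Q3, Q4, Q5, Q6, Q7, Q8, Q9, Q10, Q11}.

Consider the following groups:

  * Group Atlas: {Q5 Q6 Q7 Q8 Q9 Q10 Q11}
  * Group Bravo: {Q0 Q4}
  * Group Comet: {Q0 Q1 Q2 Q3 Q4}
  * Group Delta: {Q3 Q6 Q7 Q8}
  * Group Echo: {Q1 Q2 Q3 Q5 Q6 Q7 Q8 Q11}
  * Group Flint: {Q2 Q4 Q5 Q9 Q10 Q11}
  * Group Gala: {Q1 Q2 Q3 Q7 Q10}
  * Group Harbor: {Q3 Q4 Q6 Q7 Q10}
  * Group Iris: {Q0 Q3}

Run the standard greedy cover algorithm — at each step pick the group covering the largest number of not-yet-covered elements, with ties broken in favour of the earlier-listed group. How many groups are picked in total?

3

Greedy: pick Echo (covers 8 new) → pick Flint (covers 3 new) → pick Bravo (covers 1 new). Total picks: 3.
(The true minimum cover uses only 2 groups, so greedy is not optimal here.)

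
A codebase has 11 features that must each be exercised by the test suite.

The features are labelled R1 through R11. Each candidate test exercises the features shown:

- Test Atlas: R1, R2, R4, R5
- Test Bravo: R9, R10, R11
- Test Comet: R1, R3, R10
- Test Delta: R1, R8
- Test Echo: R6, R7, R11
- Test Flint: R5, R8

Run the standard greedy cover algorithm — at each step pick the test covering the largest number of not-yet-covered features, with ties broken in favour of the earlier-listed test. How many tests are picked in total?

5

Greedy: pick Atlas (covers 4 new) → pick Bravo (covers 3 new) → pick Echo (covers 2 new) → pick Comet (covers 1 new) → pick Delta (covers 1 new). Total picks: 5.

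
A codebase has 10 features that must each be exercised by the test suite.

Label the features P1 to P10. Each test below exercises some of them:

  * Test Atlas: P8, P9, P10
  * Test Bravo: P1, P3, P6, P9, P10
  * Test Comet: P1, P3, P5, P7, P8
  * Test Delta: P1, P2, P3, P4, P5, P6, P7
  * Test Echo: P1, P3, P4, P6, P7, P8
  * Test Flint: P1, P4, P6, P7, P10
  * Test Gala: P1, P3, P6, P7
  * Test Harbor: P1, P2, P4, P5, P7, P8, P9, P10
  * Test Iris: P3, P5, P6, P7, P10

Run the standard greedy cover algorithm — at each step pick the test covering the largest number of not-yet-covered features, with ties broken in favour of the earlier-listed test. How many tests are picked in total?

2

Greedy: pick Harbor (covers 8 new) → pick Bravo (covers 2 new). Total picks: 2.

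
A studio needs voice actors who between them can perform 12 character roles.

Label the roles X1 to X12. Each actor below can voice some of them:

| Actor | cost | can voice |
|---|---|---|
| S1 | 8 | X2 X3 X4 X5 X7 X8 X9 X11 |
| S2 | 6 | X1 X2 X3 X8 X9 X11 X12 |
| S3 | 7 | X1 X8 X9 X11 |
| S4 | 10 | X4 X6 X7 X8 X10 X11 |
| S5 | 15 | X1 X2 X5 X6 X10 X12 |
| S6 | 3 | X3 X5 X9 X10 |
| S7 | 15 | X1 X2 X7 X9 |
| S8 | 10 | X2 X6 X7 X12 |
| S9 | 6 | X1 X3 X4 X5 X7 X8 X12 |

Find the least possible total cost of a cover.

19

S2, S4, S6 together cover every role (S2 ∪ S4 ∪ S6 = {X1, X2, X3, X4, X5, X6, X7, X8, X9, X10, X11, X12}); total cost 6 + 10 + 3 = 19.
The greedy pick S6, S2, S9, S4 costs 25; no covering selection beats 19.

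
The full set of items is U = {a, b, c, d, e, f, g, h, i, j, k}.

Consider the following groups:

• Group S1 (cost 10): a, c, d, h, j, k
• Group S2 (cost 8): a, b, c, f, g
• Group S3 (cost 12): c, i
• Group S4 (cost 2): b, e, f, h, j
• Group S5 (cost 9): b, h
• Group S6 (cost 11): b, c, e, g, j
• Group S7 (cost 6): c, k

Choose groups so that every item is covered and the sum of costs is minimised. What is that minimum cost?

32

S1, S2, S3, S4 together cover every item (S1 ∪ S2 ∪ S3 ∪ S4 = {a, b, c, d, e, f, g, h, i, j, k}); total cost 10 + 8 + 12 + 2 = 32.
No covering selection has total cost below 32.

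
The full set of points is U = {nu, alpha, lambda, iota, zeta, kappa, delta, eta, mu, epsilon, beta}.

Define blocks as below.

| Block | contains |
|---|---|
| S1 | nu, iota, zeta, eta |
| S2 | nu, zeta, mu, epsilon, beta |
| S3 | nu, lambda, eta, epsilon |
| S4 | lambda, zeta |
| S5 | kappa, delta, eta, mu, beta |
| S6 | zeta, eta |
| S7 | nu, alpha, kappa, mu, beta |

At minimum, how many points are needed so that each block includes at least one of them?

3

H = {alpha, zeta, eta} meets every block (each contains at least one member of H), and |H| = 3.
No choice of 2 points meets every block, so 3 is the minimum.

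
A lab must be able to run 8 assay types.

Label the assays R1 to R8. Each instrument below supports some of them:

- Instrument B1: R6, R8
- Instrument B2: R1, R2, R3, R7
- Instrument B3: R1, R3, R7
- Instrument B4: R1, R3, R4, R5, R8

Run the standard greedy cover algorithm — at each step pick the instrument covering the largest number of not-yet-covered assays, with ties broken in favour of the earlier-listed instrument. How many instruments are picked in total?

3

Greedy: pick B4 (covers 5 new) → pick B2 (covers 2 new) → pick B1 (covers 1 new). Total picks: 3.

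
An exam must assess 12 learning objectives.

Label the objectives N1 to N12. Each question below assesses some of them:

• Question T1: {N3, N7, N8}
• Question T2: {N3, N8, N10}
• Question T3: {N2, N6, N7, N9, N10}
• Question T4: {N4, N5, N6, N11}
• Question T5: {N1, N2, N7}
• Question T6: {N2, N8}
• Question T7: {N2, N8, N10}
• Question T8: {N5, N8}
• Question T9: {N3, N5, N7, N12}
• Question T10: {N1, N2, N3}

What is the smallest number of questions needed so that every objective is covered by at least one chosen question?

Take {T3, T4, T5, T6, T9}. Their union is {N1, N2, N3, N4, N5, N6, N7, N8, N9, N10, N11, N12}, which is all 12 objectives.
No 4 of the 10 questions cover everything (all 210 combinations miss at least one objective), so 5 is optimal.

5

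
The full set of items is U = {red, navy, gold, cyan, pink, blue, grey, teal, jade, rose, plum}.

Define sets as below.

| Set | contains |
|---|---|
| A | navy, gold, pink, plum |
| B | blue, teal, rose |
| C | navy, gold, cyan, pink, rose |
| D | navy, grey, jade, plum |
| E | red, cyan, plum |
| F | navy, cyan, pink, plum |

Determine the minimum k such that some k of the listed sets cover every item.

4

A and B and D and E together: A ∪ B ∪ D ∪ E = {red, navy, gold, cyan, pink, blue, grey, teal, jade, rose, plum} — every item is covered.
No 3 of the 6 sets cover everything (all 20 combinations miss at least one item), so 4 is optimal.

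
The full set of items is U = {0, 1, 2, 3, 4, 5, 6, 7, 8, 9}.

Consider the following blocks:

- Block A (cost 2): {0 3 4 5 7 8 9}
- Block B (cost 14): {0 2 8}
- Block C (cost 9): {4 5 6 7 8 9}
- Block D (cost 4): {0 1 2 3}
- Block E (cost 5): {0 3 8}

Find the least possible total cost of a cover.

C, D together cover every item (C ∪ D = {0, 1, 2, 3, 4, 5, 6, 7, 8, 9}); total cost 9 + 4 = 13.
The greedy pick A, D, C costs 15; no covering selection beats 13.

13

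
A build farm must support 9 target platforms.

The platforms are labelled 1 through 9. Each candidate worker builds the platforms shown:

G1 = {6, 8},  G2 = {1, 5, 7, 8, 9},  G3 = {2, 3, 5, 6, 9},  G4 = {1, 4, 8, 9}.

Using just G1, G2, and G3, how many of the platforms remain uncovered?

1

Union of G1, G2, G3 = {1, 2, 3, 5, 6, 7, 8, 9}.
Not covered: 4 — 1 platform.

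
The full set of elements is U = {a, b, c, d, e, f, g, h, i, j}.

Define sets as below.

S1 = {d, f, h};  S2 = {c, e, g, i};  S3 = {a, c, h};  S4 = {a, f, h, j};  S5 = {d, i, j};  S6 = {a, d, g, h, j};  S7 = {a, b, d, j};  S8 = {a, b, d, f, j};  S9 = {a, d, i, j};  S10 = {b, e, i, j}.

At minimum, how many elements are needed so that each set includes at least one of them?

3

T = {g, h, j} meets every set (each contains at least one member of T), and |T| = 3.
No choice of 2 elements meets every set, so 3 is the minimum.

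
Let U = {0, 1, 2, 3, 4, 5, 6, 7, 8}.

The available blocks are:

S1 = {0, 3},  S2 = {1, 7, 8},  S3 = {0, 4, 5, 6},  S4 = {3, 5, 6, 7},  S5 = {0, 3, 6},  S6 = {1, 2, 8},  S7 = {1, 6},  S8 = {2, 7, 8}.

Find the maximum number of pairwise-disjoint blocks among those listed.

S1, S7, S8 are pairwise disjoint (S1={0,3}; S7={1,6}; S8={2,7,8}).
Every remaining block overlaps one of these, and no 4 of the listed blocks are pairwise disjoint, so 3 is the maximum.

3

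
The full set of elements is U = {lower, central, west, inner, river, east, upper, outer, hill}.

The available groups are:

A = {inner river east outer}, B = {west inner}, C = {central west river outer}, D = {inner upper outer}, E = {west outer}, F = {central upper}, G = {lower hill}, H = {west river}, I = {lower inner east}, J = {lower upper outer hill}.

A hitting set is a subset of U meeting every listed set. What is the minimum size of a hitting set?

The 4 elements {lower, west, river, upper} hit every group.
No choice of 3 elements meets every group, so 4 is the minimum.

4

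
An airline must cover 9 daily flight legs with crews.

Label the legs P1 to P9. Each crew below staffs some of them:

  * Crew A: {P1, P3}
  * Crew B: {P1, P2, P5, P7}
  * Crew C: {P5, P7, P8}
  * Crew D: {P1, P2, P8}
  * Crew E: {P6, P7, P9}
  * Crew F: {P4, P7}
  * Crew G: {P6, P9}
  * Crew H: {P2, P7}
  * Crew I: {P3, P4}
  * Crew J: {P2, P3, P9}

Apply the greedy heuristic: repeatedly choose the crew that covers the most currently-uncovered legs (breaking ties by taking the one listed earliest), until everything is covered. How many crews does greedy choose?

4

Greedy: pick B (covers 4 new) → pick E (covers 2 new) → pick I (covers 2 new) → pick C (covers 1 new). Total picks: 4.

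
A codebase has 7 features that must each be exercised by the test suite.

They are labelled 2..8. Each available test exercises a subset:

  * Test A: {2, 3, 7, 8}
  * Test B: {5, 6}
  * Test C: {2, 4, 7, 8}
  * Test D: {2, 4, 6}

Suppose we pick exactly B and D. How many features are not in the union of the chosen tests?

3

Union of B, D = {2, 4, 5, 6}.
Not covered: 3, 7, 8 — 3 features.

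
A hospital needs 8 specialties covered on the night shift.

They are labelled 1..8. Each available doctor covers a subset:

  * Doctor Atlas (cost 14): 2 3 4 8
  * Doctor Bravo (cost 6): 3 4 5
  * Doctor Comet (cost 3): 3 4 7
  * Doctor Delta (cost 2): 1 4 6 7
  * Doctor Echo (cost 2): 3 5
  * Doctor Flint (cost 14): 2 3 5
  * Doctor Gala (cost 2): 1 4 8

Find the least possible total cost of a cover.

18

Delta, Flint, Gala together cover every specialty (Delta ∪ Flint ∪ Gala = {1, 2, 3, 4, 5, 6, 7, 8}); total cost 2 + 14 + 2 = 18.
The greedy pick Delta, Echo, Gala, Atlas costs 20; no covering selection beats 18.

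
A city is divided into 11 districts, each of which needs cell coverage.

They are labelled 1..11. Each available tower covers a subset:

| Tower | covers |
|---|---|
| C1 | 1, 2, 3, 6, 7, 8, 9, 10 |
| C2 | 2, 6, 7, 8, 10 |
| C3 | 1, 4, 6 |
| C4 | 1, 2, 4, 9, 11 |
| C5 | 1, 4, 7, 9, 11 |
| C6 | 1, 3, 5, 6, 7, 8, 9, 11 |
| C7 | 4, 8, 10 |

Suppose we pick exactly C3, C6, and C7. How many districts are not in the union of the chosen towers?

1

Union of C3, C6, C7 = {1, 3, 4, 5, 6, 7, 8, 9, 10, 11}.
Not covered: 2 — 1 district.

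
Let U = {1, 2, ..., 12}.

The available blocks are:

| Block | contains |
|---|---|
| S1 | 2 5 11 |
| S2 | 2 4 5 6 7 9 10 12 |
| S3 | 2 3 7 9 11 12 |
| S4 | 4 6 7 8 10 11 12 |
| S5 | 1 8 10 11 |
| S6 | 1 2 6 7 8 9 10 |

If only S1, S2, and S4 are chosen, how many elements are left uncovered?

2

Union of S1, S2, S4 = {2, 4, 5, 6, 7, 8, 9, 10, 11, 12}.
Not covered: 1, 3 — 2 elements.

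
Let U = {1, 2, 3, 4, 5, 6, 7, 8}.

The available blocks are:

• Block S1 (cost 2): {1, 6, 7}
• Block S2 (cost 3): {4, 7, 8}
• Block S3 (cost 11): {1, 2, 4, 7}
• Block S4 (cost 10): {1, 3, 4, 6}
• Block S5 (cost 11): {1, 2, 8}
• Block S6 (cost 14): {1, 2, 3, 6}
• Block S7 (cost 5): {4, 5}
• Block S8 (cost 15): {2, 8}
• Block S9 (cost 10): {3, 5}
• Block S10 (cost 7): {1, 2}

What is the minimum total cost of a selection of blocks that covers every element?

S2, S6, S7 together cover every element (S2 ∪ S6 ∪ S7 = {1, 2, 3, 4, 5, 6, 7, 8}); total cost 3 + 14 + 5 = 22.
The greedy pick S1, S2, S7, S6 costs 24; no covering selection beats 22.

22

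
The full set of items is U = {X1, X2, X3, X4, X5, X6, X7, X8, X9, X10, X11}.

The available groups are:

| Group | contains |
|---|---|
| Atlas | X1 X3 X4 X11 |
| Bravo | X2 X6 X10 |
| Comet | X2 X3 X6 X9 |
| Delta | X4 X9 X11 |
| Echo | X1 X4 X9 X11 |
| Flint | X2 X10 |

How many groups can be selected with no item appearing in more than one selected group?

Atlas, Flint are pairwise disjoint (Atlas={X1,X3,X4,X11}; Flint={X2,X10}).
Every remaining group overlaps one of these, and no 3 of the listed groups are pairwise disjoint, so 2 is the maximum.

2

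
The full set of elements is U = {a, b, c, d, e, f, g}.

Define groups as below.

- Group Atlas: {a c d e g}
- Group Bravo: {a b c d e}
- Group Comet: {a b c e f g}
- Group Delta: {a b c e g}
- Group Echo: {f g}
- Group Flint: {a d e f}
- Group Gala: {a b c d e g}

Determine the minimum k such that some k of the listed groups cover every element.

2

Bravo and Comet together: Bravo ∪ Comet = {a, b, c, d, e, f, g} — every element is covered.
No single group has all 7 elements (the largest, Comet, has 6), so 2 is optimal.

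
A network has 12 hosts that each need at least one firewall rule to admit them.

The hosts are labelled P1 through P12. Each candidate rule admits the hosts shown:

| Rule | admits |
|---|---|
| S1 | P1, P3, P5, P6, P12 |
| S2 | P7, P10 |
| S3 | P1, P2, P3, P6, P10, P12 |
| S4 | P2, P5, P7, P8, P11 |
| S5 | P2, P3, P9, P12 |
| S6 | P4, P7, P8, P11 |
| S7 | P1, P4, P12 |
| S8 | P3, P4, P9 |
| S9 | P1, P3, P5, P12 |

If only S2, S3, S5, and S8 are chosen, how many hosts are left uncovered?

Union of S2, S3, S5, S8 = {P1, P2, P3, P4, P6, P7, P9, P10, P12}.
Not covered: P5, P8, P11 — 3 hosts.

3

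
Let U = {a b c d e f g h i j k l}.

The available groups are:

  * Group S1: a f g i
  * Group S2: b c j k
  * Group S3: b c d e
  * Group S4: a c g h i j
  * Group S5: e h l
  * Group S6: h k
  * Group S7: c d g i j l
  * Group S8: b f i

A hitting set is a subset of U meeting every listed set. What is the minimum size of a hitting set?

3

T = {e, i, k} meets every group (each contains at least one member of T), and |T| = 3.
The groups S1, S2, S5 are pairwise disjoint, so any hitting set needs a separate element for each — at least 3. Hence 3 is optimal.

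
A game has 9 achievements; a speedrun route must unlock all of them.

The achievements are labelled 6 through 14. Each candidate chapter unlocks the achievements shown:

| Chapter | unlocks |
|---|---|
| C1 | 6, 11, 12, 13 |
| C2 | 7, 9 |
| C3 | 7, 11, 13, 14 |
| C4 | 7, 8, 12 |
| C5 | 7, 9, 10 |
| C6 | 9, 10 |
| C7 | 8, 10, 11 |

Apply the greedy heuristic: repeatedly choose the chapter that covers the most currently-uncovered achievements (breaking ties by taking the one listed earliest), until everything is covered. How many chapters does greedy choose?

4

Greedy: pick C1 (covers 4 new) → pick C5 (covers 3 new) → pick C3 (covers 1 new) → pick C4 (covers 1 new). Total picks: 4.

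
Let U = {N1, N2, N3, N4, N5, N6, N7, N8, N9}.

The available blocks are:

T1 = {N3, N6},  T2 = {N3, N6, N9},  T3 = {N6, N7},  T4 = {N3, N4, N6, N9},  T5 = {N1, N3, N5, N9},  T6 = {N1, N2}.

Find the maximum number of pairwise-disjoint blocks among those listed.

2

T4, T6 are pairwise disjoint (T4={N3,N4,N6,N9}; T6={N1,N2}).
Every remaining block overlaps one of these, and no 3 of the listed blocks are pairwise disjoint, so 2 is the maximum.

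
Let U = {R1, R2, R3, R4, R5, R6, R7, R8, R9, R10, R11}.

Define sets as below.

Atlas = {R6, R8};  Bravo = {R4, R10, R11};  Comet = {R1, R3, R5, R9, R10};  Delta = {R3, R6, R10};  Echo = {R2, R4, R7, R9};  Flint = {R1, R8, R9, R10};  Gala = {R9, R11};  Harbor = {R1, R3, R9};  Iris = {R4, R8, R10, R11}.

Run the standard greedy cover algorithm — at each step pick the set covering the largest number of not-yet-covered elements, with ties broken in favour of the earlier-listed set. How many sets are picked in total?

4

Greedy: pick Comet (covers 5 new) → pick Echo (covers 3 new) → pick Atlas (covers 2 new) → pick Bravo (covers 1 new). Total picks: 4.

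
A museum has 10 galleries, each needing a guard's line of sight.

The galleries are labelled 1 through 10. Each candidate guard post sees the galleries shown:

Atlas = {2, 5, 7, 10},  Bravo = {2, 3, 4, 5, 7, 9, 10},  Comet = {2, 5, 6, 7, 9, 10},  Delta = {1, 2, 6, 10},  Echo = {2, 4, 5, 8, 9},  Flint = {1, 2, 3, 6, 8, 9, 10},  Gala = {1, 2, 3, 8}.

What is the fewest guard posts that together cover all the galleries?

2

Bravo and Flint together: Bravo ∪ Flint = {1, 2, 3, 4, 5, 6, 7, 8, 9, 10} — every gallery is covered.
No single guard post has all 10 galleries (the largest, Bravo, has 7), so 2 is optimal.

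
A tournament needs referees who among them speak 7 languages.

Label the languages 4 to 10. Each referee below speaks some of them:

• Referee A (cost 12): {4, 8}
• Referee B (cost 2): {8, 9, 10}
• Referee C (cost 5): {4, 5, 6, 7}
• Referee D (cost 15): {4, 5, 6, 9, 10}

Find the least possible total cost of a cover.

7

B, C together cover every language (B ∪ C = {4, 5, 6, 7, 8, 9, 10}); total cost 2 + 5 = 7.
No covering selection has total cost below 7.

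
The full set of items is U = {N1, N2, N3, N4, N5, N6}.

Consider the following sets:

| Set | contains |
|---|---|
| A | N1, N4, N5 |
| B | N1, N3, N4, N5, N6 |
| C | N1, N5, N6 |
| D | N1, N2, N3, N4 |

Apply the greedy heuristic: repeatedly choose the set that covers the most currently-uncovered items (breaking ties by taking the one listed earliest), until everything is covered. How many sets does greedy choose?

Greedy: pick B (covers 5 new) → pick D (covers 1 new). Total picks: 2.

2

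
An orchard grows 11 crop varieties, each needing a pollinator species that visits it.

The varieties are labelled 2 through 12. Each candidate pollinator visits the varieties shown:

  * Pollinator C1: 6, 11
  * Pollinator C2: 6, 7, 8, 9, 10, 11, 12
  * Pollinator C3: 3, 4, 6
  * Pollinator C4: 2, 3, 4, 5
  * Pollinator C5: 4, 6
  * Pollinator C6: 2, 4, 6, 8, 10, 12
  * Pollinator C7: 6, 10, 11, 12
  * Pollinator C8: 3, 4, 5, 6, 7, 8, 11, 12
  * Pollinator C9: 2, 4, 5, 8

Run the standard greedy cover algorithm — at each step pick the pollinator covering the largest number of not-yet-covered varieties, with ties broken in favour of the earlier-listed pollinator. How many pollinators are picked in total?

3

Greedy: pick C8 (covers 8 new) → pick C2 (covers 2 new) → pick C4 (covers 1 new). Total picks: 3.
(The true minimum cover uses only 2 pollinators, so greedy is not optimal here.)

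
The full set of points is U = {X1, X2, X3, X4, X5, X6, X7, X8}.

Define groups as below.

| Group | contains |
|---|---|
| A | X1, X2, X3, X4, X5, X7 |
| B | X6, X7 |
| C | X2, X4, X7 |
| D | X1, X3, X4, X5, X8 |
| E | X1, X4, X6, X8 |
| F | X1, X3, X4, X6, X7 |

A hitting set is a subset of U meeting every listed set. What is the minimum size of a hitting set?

H = {X7, X8} meets every group (each contains at least one member of H), and |H| = 2.
The groups B, D are pairwise disjoint, so any hitting set needs a separate point for each — at least 2. Hence 2 is optimal.

2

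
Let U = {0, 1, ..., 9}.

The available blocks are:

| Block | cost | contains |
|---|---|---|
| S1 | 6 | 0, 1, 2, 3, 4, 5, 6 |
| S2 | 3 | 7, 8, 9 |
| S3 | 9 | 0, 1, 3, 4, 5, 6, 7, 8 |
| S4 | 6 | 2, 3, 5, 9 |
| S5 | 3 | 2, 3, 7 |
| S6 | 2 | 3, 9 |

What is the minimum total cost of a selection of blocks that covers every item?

S1, S2 together cover every item (S1 ∪ S2 = {0, 1, 2, 3, 4, 5, 6, 7, 8, 9}); total cost 6 + 3 = 9.
No covering selection has total cost below 9.

9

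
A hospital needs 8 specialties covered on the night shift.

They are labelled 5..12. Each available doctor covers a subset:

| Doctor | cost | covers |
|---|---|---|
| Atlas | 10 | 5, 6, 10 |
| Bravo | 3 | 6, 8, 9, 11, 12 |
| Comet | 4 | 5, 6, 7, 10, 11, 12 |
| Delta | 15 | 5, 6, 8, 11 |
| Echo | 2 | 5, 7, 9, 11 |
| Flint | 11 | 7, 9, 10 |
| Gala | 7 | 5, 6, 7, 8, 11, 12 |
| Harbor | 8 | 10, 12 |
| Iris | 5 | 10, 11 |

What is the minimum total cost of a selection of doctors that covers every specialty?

Bravo, Comet together cover every specialty (Bravo ∪ Comet = {5, 6, 7, 8, 9, 10, 11, 12}); total cost 3 + 4 = 7.
The greedy pick Echo, Bravo, Comet costs 9; no covering selection beats 7.

7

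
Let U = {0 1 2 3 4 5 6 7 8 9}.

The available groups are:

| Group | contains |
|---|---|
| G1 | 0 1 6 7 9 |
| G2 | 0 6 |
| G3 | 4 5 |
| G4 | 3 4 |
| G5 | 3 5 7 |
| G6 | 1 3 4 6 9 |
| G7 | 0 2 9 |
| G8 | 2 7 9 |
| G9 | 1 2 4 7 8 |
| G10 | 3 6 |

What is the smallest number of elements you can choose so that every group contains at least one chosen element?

4

Take H = {0, 2, 3, 4}. Each listed group contains at least one of these, so H is a hitting set of size 4.
No choice of 3 elements meets every group, so 4 is the minimum.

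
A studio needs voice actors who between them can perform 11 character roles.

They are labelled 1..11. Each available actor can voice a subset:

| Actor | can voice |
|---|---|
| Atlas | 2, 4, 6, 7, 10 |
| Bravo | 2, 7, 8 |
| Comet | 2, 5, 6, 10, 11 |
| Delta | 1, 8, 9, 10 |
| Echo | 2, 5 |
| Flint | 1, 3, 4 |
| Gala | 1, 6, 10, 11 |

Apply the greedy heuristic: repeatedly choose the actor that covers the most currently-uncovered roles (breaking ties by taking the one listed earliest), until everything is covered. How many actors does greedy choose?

4

Greedy: pick Atlas (covers 5 new) → pick Delta (covers 3 new) → pick Comet (covers 2 new) → pick Flint (covers 1 new). Total picks: 4.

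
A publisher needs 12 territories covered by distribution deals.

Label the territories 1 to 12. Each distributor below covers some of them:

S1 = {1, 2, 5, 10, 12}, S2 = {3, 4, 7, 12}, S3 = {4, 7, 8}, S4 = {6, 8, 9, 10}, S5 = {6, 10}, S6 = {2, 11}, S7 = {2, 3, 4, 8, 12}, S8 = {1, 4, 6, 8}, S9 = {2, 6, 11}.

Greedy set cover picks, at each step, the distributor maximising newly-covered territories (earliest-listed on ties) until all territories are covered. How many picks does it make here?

4

Greedy: pick S1 (covers 5 new) → pick S2 (covers 3 new) → pick S4 (covers 3 new) → pick S6 (covers 1 new). Total picks: 4.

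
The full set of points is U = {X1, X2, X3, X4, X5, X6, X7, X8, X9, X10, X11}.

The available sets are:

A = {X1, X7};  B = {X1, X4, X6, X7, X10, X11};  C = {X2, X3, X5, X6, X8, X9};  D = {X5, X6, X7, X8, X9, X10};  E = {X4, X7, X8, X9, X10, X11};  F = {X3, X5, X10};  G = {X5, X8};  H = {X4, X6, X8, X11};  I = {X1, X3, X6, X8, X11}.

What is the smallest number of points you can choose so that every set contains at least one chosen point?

Take T = {X5, X6, X7}. Each listed set contains at least one of these, so T is a hitting set of size 3.
The sets A, F, H are pairwise disjoint, so any hitting set needs a separate point for each — at least 3. Hence 3 is optimal.

3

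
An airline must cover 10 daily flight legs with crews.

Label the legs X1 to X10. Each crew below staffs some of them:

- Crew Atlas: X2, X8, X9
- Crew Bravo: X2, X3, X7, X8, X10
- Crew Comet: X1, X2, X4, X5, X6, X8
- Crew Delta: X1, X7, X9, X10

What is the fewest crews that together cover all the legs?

3

Take {Atlas, Bravo, Comet}. Their union is {X1, X2, X3, X4, X5, X6, X7, X8, X9, X10}, which is all 10 legs.
Only Bravo contains X3, so Bravo is forced; the remaining 5 legs need at least 2 more crews (each remaining crew adds at most 4) — so at least 3 crews are needed, and 3 is optimal.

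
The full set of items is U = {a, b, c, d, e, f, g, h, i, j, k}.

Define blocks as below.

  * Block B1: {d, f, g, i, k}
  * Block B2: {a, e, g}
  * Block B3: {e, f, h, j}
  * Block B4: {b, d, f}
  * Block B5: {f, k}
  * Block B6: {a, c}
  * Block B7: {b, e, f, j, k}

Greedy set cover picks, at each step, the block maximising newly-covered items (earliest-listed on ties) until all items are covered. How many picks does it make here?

4

Greedy: pick B1 (covers 5 new) → pick B3 (covers 3 new) → pick B6 (covers 2 new) → pick B4 (covers 1 new). Total picks: 4.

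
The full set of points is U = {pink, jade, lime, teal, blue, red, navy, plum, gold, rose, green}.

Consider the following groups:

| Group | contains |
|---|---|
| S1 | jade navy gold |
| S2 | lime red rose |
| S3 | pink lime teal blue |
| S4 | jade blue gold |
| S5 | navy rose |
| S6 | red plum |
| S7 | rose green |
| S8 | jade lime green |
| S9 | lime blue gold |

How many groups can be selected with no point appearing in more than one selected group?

S1, S3, S6, S7 are pairwise disjoint (S1={jade,navy,gold}; S3={pink,lime,teal,blue}; S6={red,plum}; S7={rose,green}).
Every remaining group overlaps one of these, and no 5 of the listed groups are pairwise disjoint, so 4 is the maximum.

4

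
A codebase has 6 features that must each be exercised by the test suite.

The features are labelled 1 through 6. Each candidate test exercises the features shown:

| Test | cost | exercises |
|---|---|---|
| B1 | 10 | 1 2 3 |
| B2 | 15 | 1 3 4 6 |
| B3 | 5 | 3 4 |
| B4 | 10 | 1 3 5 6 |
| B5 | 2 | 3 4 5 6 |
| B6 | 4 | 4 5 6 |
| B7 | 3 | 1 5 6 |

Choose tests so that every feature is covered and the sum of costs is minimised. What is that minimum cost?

12

B1, B5 together cover every feature (B1 ∪ B5 = {1, 2, 3, 4, 5, 6}); total cost 10 + 2 = 12.
The greedy pick B5, B7, B1 costs 15; no covering selection beats 12.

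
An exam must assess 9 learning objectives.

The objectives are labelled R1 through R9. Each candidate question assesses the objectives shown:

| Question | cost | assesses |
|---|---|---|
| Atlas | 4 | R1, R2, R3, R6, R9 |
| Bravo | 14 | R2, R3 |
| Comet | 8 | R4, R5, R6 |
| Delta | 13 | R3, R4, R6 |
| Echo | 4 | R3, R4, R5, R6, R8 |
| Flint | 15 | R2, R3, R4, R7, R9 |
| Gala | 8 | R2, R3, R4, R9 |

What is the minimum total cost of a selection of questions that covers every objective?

Atlas, Echo, Flint together cover every objective (Atlas ∪ Echo ∪ Flint = {R1, R2, R3, R4, R5, R6, R7, R8, R9}); total cost 4 + 4 + 15 = 23.
No covering selection has total cost below 23.

23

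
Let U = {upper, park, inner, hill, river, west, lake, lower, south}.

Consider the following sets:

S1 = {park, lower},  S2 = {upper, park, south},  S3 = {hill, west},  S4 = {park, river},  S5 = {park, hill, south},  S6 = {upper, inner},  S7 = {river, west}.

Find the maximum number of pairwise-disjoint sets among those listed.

S1, S6, S7 are pairwise disjoint (S1={park,lower}; S6={upper,inner}; S7={river,west}).
Every remaining set overlaps one of these, and no 4 of the listed sets are pairwise disjoint, so 3 is the maximum.

3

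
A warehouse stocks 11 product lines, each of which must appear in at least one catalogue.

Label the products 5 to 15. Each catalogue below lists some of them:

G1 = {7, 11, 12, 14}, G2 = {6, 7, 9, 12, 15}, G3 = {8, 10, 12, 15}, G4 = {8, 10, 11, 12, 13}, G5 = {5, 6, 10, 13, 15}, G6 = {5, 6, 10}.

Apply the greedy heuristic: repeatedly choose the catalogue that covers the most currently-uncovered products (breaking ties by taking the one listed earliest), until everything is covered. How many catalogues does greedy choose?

Greedy: pick G2 (covers 5 new) → pick G4 (covers 4 new) → pick G1 (covers 1 new) → pick G5 (covers 1 new). Total picks: 4.

4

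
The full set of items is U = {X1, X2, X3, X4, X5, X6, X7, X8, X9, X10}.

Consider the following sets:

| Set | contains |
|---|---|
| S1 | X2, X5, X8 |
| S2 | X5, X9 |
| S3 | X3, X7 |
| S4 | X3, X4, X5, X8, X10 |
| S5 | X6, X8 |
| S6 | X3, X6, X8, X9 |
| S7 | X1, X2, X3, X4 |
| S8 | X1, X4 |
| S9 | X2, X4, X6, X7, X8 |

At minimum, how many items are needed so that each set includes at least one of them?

Take H = {X1, X5, X6, X7}. Each listed set contains at least one of these, so H is a hitting set of size 4.
The sets S2, S3, S5, S8 are pairwise disjoint, so any hitting set needs a separate item for each — at least 4. Hence 4 is optimal.

4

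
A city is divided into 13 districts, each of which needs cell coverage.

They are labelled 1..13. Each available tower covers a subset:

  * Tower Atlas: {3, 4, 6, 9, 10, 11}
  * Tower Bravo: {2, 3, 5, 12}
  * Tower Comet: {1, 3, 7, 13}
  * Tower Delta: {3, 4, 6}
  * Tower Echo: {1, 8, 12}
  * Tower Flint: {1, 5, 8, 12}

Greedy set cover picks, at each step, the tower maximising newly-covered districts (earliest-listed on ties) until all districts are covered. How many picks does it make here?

4

Greedy: pick Atlas (covers 6 new) → pick Flint (covers 4 new) → pick Comet (covers 2 new) → pick Bravo (covers 1 new). Total picks: 4.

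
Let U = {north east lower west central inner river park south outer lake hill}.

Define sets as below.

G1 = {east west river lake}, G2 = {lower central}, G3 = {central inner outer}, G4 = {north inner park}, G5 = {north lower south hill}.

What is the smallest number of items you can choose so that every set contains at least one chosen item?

The 3 items {north, central, river} hit every set.
The sets G1, G3, G5 are pairwise disjoint, so any hitting set needs a separate item for each — at least 3. Hence 3 is optimal.

3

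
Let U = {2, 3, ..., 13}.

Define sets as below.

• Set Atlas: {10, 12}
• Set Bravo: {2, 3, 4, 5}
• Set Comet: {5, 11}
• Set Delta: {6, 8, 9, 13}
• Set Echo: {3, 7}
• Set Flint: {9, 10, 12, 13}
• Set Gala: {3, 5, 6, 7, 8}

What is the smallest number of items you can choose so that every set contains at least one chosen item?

4

Take H = {5, 7, 10, 13}. Each listed set contains at least one of these, so H is a hitting set of size 4.
The sets Atlas, Comet, Delta, Echo are pairwise disjoint, so any hitting set needs a separate item for each — at least 4. Hence 4 is optimal.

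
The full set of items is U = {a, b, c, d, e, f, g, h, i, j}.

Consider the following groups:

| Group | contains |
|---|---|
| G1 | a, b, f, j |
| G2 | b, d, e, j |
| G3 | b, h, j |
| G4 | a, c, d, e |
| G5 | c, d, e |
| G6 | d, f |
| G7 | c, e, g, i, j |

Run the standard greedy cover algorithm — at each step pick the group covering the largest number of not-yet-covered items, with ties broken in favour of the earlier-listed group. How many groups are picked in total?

4

Greedy: pick G7 (covers 5 new) → pick G1 (covers 3 new) → pick G2 (covers 1 new) → pick G3 (covers 1 new). Total picks: 4.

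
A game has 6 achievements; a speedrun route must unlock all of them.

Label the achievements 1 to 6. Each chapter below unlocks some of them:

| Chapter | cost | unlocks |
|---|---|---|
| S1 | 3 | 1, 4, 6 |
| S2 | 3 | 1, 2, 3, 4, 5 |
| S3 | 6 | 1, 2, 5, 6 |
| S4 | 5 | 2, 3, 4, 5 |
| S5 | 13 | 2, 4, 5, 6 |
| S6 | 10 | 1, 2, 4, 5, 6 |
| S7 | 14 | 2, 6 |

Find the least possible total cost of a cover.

S1, S2 together cover every achievement (S1 ∪ S2 = {1, 2, 3, 4, 5, 6}); total cost 3 + 3 = 6.
No covering selection has total cost below 6.

6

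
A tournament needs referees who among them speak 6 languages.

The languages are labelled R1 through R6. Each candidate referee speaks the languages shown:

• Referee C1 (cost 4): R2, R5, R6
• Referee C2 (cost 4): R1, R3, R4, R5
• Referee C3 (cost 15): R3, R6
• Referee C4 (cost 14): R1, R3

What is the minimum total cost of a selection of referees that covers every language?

8

C1, C2 together cover every language (C1 ∪ C2 = {R1, R2, R3, R4, R5, R6}); total cost 4 + 4 = 8.
No covering selection has total cost below 8.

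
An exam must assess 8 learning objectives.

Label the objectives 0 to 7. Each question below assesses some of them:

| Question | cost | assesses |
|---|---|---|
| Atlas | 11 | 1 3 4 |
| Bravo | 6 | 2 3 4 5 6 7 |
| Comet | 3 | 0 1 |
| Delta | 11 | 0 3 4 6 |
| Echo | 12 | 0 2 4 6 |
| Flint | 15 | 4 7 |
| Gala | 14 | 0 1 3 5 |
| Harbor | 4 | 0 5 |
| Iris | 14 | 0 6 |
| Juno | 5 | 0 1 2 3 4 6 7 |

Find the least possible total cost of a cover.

9

Bravo, Comet together cover every objective (Bravo ∪ Comet = {0, 1, 2, 3, 4, 5, 6, 7}); total cost 6 + 3 = 9.
No covering selection has total cost below 9.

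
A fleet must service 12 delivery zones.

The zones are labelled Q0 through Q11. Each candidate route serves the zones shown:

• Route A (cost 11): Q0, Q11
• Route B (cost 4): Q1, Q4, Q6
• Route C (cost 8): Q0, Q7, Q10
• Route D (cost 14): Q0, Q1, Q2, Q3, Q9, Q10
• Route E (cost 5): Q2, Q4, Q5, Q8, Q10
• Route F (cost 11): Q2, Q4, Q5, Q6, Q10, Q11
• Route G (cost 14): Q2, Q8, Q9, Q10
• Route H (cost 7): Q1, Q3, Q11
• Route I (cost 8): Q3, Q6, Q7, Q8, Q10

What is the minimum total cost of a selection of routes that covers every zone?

D, F, I together cover every zone (D ∪ F ∪ I = {Q0, Q1, Q2, Q3, Q4, Q5, Q6, Q7, Q8, Q9, Q10, Q11}); total cost 14 + 11 + 8 = 33.
The greedy pick E, B, H, C, D costs 38; no covering selection beats 33.

33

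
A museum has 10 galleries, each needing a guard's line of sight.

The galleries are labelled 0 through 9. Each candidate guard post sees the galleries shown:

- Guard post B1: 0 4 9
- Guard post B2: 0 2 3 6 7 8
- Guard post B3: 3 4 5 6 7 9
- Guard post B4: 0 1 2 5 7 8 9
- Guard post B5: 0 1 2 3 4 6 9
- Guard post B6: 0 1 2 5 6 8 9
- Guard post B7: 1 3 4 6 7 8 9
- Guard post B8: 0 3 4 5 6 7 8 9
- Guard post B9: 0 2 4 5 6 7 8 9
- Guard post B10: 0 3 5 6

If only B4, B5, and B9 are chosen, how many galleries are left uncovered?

0

Union of B4, B5, B9 = {0, 1, 2, 3, 4, 5, 6, 7, 8, 9} — that's every gallery, so 0 are uncovered.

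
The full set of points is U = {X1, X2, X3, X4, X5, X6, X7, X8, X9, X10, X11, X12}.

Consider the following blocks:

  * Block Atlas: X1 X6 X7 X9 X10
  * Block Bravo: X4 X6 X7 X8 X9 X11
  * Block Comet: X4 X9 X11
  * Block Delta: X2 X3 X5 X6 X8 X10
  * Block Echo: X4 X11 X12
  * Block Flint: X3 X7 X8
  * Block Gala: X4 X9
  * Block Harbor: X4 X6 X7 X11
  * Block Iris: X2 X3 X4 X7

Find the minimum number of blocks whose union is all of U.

3

Atlas and Delta and Echo together: Atlas ∪ Delta ∪ Echo = {X1, X2, X3, X4, X5, X6, X7, X8, X9, X10, X11, X12} — every point is covered.
Only Atlas contains X1, so Atlas is forced; the remaining 7 points need at least 2 more blocks (each remaining block adds at most 4) — so at least 3 blocks are needed, and 3 is optimal.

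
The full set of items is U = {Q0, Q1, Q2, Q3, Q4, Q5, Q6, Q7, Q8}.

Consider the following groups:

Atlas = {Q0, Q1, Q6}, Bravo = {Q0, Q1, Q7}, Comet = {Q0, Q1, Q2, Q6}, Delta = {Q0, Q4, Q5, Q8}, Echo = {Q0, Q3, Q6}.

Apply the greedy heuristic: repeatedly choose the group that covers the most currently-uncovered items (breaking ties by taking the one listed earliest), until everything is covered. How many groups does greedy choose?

Greedy: pick Comet (covers 4 new) → pick Delta (covers 3 new) → pick Bravo (covers 1 new) → pick Echo (covers 1 new). Total picks: 4.

4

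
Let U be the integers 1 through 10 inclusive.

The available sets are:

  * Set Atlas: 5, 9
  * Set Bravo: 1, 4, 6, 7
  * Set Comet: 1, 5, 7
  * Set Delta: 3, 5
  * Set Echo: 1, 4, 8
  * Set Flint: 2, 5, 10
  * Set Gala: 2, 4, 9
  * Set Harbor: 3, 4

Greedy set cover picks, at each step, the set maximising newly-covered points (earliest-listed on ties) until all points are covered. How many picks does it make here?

5

Greedy: pick Bravo (covers 4 new) → pick Flint (covers 3 new) → pick Atlas (covers 1 new) → pick Delta (covers 1 new) → pick Echo (covers 1 new). Total picks: 5.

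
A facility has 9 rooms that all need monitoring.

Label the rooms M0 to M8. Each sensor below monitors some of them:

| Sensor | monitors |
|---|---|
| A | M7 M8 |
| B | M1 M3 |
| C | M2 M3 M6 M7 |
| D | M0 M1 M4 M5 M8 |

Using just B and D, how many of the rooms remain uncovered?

3

Union of B, D = {M0, M1, M3, M4, M5, M8}.
Not covered: M2, M6, M7 — 3 rooms.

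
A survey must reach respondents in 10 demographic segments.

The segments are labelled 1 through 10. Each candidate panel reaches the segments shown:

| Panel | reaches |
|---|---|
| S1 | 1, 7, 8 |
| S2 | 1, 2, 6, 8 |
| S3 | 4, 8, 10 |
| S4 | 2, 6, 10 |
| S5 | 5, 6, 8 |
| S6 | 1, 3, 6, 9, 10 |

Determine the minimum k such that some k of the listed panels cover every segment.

5

Take {S1, S2, S3, S5, S6}. Their union is {1, 2, 3, 4, 5, 6, 7, 8, 9, 10}, which is all 10 segments.
No 4 of the 6 panels cover everything (all 15 combinations miss at least one segment), so 5 is optimal.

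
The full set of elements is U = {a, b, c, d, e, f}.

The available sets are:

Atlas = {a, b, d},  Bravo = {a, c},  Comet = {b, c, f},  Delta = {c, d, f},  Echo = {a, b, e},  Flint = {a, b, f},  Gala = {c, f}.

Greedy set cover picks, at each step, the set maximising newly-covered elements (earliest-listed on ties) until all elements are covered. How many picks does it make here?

Greedy: pick Atlas (covers 3 new) → pick Comet (covers 2 new) → pick Echo (covers 1 new). Total picks: 3.
(The true minimum cover uses only 2 sets, so greedy is not optimal here.)

3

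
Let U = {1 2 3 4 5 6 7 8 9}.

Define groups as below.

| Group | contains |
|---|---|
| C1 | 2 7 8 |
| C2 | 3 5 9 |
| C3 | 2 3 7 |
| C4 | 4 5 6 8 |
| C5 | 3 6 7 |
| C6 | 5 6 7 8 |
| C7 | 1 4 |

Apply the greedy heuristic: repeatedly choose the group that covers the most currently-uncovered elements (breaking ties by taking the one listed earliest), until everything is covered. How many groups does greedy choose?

4

Greedy: pick C4 (covers 4 new) → pick C3 (covers 3 new) → pick C2 (covers 1 new) → pick C7 (covers 1 new). Total picks: 4.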